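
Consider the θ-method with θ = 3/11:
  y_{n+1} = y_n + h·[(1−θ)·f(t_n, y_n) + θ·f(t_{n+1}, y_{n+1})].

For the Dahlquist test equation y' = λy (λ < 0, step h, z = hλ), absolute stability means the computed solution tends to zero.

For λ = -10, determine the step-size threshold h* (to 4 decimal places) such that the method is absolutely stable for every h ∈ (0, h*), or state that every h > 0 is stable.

(-4.4000,0); λ=-10 ⇒ h* = (22/5)/10 = 0.4400.

Set f=λy, z=hλ:
  y_{n+1} = y_n + z·[8/11·y_n + 3/11·y_{n+1}] ⇒ (1 − 3/11z)y_{n+1} = (1 + 8/11z)y_n
  so R(z) = (1 + 8/11z)/(1 − 3/11z).

Find x<0 with |R(x)|<1.
x=-1.08: |R|=0.1657
R=−1: 1+8/11x = −1+3/11x ⇒ -5/11x=2 ⇒ x=2/(-5/11)=-4.4000
Confirm numerically:
  x=-4.352: |R|=0.99002 <1
  x=-4.210: |R|=0.95980 <1
  x=-2.626: |R|=0.53014 <1
  x=-4.809: |R|=1.08043 >1
  x=-4.791: |R|=1.07705 >1
  x=-4.567: |R|=1.03380 >1
Interval (-4.4000, 0).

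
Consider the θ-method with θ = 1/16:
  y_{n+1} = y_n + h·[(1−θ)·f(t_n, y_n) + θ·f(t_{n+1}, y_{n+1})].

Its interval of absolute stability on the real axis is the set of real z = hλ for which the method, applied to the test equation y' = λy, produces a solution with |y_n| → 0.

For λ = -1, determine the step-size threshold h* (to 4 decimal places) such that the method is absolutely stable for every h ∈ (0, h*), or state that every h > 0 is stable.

Set f=λy, z=hλ:
  y_{n+1} = y_n + z·[15/16·y_n + 1/16·y_{n+1}] ⇒ (1 − 1/16z)y_{n+1} = (1 + 15/16z)y_n
  so R(z) = (1 + 15/16z)/(1 − 1/16z).

Find x<0 with |R(x)|<1.
x=-1.77: |R|=0.5937
R=−1: 1+15/16x = −1+1/16x ⇒ -7/8x=2 ⇒ x=2/(-7/8)=-2.2857
Confirm numerically:
  x=-1.944: |R|=0.73339 <1
  x=-1.542: |R|=0.40645 <1
  x=-0.957: |R|=0.09701 <1
  x=-2.878: |R|=1.43924 >1
  x=-2.730: |R|=1.33209 >1
So |R|<1 on (-2.2857, 0).

(-2.2857,0); λ=-1 ⇒ h* = (16/7)/1 = 2.2857.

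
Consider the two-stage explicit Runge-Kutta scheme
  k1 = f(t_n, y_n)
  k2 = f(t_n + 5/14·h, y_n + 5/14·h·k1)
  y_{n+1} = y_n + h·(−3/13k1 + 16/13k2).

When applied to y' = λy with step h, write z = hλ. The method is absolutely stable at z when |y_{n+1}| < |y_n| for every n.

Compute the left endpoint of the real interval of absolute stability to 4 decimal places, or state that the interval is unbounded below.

z* = -2.2750.

Set f=λy, z=hλ:
  k1=λy_n ⇒ h·k1=z·y_n;  k2=λ(1+5/14z)y_n ⇒ h·k2=z(1+5/14z)y_n
  y_{n+1}/y_n = 1 − 3/13z + 16/13z(1+5/14z) = 1 + z + 40/91z²
  R(z) = 1 + z + 40/91z².

Need |R(x)|<1, x<0.
x=-0.75: |R|=0.4973
R=1: x+40/91x²=0 ⇒ x=−91/40=-2.2750; min R=1−1/(4·40/91)=0.4313>−1
Confirm numerically:
  x=-1.844: |R|=0.65065 <1
  x=-1.664: |R|=0.55310 <1
  x=-1.477: |R|=0.48191 <1
  x=-2.579: |R|=1.34462 >1
  x=-2.352: |R|=1.07961 >1
Stable set (-2.2750, 0).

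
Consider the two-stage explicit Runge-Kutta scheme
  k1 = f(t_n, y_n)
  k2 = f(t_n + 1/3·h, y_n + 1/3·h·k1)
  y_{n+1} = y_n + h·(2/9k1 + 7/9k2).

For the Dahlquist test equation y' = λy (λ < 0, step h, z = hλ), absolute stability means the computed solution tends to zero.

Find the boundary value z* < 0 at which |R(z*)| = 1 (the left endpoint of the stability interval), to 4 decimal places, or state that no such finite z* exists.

left endpoint -3.8571.

Set f=λy, z=hλ:
  k1=λy_n ⇒ h·k1=z·y_n;  k2=λ(1+1/3z)y_n ⇒ h·k2=z(1+1/3z)y_n
  y_{n+1}/y_n = 1 + 2/9z + 7/9z(1+1/3z) = 1 + z + 7/27z²
  Hence R(z) = 1 + z + 7/27z².

Need |R(x)|<1, x<0.
x=-0.52: |R|=0.5501
R=1: x+7/27x²=0 ⇒ x=−27/7=-3.8571; min R=1−1/(4·7/27)=0.0357>−1
Confirm numerically:
  x=-3.292: |R|=0.51766 <1
  x=-3.137: |R|=0.41431 <1
  x=-2.993: |R|=0.32946 <1
  x=-1.859: |R|=0.03697 <1
  x=-4.167: |R|=1.33475 >1
  x=-4.045: |R|=1.19701 >1
So |R|<1 on (-3.8571, 0).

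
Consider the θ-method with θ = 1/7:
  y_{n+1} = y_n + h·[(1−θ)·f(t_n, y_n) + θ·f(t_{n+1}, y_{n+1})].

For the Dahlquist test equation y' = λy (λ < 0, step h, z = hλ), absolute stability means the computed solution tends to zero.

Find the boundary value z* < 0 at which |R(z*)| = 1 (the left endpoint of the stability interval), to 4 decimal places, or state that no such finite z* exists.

On y'=λy, z=hλ:
  y_{n+1} = y_n + z·[6/7·y_n + 1/7·y_{n+1}] ⇒ (1 − 1/7z)y_{n+1} = (1 + 6/7z)y_n
  Hence R(z) = (1 + 6/7z)/(1 − 1/7z).

Boundary: |R(x)|=1, x<0.
x=-1.09: |R|=0.0569
R=−1: 1+6/7x = −1+1/7x ⇒ -5/7x=2 ⇒ x=2/(-5/7)=-2.8000
Confirm numerically:
  x=-2.247: |R|=0.70098 <1
  x=-2.188: |R|=0.66696 <1
  x=-2.012: |R|=0.56281 <1
  x=-1.702: |R|=0.36911 <1
  x=-3.342: |R|=1.26204 >1
  x=-3.288: |R|=1.23717 >1
  x=-2.881: |R|=1.04099 >1
Stable set (-2.8000, 0).

left endpoint -2.8000.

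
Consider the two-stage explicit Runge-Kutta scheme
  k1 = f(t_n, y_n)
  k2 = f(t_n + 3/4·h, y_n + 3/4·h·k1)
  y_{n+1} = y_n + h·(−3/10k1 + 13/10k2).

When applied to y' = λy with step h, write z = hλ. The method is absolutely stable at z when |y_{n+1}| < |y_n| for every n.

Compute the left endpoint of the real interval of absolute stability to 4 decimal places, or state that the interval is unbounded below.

Set f=λy, z=hλ:
  k1=λy_n ⇒ h·k1=z·y_n;  k2=λ(1+3/4z)y_n ⇒ h·k2=z(1+3/4z)y_n
  y_{n+1}/y_n = 1 − 3/10z + 13/10z(1+3/4z) = 1 + z + 39/40z²
  ⇒ R(z) = 1 + z + 39/40z².

Find x<0 with |R(x)|<1.
x=-1.14: |R|=1.1271
R=1: x+39/40x²=0 ⇒ x=−40/39=-1.0256; min R=1−1/(4·39/40)=0.7436>−1
Confirm numerically:
  x=-0.900: |R|=0.88975 <1
  x=-0.637: |R|=0.75862 <1
  x=-0.510: |R|=0.74360 <1
  x=-1.535: |R|=1.76232 >1
  x=-1.238: |R|=1.25633 >1
  x=-1.086: |R|=1.06391 >1
Interval (-1.0256, 0).

z* = -1.0256.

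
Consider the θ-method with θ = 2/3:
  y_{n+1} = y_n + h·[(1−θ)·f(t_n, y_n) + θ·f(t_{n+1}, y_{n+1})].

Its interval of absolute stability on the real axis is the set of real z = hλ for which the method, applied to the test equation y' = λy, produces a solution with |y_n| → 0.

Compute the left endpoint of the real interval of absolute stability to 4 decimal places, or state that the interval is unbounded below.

Set f=λy, z=hλ:
  y_{n+1} = y_n + z·[1/3·y_n + 2/3·y_{n+1}] ⇒ (1 − 2/3z)y_{n+1} = (1 + 1/3z)y_n
  Hence R(z) = (1 + 1/3z)/(1 − 2/3z).

Find x<0 with |R(x)|<1.
x=-0.87: |R|=0.4494
x=-2: |R|=0.1429
x=-10: |R|=0.3043
x=-100: |R|=0.4778
θ=2/3≥1/2 ⇒ |1+1/3x|<|1−2/3x| ∀x<0 ⇒ stable on all of ℝ⁻.

unbounded; (−∞, 0).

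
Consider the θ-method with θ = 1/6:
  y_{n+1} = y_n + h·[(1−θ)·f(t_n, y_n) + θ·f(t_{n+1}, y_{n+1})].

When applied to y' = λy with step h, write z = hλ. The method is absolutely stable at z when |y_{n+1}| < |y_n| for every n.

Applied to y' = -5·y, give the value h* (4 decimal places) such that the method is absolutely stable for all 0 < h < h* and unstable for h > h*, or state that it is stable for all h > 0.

On y'=λy, z=hλ:
  y_{n+1} = y_n + z·[5/6·y_n + 1/6·y_{n+1}] ⇒ (1 − 1/6z)y_{n+1} = (1 + 5/6z)y_n
  Hence R(z) = (1 + 5/6z)/(1 − 1/6z).

Need |R(x)|<1, x<0.
x=-1.78: |R|=0.3728
R=−1: 1+5/6x = −1+1/6x ⇒ -2/3x=2 ⇒ x=2/(-2/3)=-3.0000
Confirm numerically:
  x=-2.177: |R|=0.59741 <1
  x=-2.124: |R|=0.56869 <1
  x=-2.054: |R|=0.53017 <1
  x=-1.511: |R|=0.20703 <1
  x=-3.309: |R|=1.13277 >1
  x=-3.258: |R|=1.11147 >1
  x=-3.256: |R|=1.11063 >1
So |R|<1 on (-3.0000, 0).

(-3.0000,0); λ=-5 ⇒ h* = (3)/5 = 0.6000.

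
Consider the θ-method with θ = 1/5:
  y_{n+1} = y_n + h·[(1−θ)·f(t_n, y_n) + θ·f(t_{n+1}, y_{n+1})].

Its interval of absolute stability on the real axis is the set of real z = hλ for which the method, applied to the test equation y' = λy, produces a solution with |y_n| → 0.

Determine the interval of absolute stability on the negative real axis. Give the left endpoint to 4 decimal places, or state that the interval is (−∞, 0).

(-3.3333, 0).

On y'=λy, z=hλ:
  y_{n+1} = y_n + z·[4/5·y_n + 1/5·y_{n+1}] ⇒ (1 − 1/5z)y_{n+1} = (1 + 4/5z)y_n
  ⇒ R(z) = (1 + 4/5z)/(1 − 1/5z).

Boundary: |R(x)|=1, x<0.
x=-0.92: |R|=0.2230
R=−1: 1+4/5x = −1+1/5x ⇒ -3/5x=2 ⇒ x=2/(-3/5)=-3.3333
Confirm numerically:
  x=-1.970: |R|=0.41320 <1
  x=-1.799: |R|=0.32299 <1
  x=-1.670: |R|=0.25187 <1
  x=-3.819: |R|=1.16521 >1
  x=-3.802: |R|=1.15974 >1
Stable set (-3.3333, 0).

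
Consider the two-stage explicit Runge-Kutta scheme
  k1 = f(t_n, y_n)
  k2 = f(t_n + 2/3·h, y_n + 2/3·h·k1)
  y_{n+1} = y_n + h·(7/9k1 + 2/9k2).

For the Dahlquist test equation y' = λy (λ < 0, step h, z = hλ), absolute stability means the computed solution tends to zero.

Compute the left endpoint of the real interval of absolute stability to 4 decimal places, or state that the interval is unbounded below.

left endpoint -6.7500.

Set f=λy, z=hλ:
  k1=λy_n ⇒ h·k1=z·y_n;  k2=λ(1+2/3z)y_n ⇒ h·k2=z(1+2/3z)y_n
  y_{n+1}/y_n = 1 + 7/9z + 2/9z(1+2/3z) = 1 + z + 4/27z²
  R(z) = 1 + z + 4/27z².

Solve |R(x)|<1 on ℝ⁻.
x=-0.34: |R|=0.6771
R=1: x+4/27x²=0 ⇒ x=−27/4=-6.7500; min R=1−1/(4·4/27)=-0.6875>−1
Confirm numerically:
  x=-3.873: |R|=0.65076 <1
  x=-3.163: |R|=0.68084 <1
  x=-3.122: |R|=0.67802 <1
  x=-7.345: |R|=1.64745 >1
  x=-7.216: |R|=1.49817 >1
  x=-6.936: |R|=1.19113 >1
Interval (-6.7500, 0).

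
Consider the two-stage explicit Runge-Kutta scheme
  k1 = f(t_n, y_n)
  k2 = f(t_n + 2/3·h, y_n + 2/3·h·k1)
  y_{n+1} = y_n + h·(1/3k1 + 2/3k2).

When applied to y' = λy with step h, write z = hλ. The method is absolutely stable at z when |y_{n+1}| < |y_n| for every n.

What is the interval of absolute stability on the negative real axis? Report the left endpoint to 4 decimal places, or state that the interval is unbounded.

Set f=λy, z=hλ:
  k1=λy_n ⇒ h·k1=z·y_n;  k2=λ(1+2/3z)y_n ⇒ h·k2=z(1+2/3z)y_n
  y_{n+1}/y_n = 1 + 1/3z + 2/3z(1+2/3z) = 1 + z + 4/9z²
  R(z) = 1 + z + 4/9z².

Need |R(x)|<1, x<0.
x=-0.3: |R|=0.7400
R=1: x+4/9x²=0 ⇒ x=−9/4=-2.2500; min R=1−1/(4·4/9)=0.4375>−1
Confirm numerically:
  x=-2.220: |R|=0.97040 <1
  x=-1.734: |R|=0.60234 <1
  x=-1.557: |R|=0.52044 <1
  x=-1.082: |R|=0.43832 <1
  x=-2.465: |R|=1.23554 >1
  x=-2.401: |R|=1.16113 >1
Stable set (-2.2500, 0).

(-2.2500, 0).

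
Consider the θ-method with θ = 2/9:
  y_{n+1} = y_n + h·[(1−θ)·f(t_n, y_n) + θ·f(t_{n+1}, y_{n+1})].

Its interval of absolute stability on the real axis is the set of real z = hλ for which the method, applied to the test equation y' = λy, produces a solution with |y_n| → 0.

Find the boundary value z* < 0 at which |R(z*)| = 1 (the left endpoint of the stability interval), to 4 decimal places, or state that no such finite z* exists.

z* = -3.6000.

Set f=λy, z=hλ:
  y_{n+1} = y_n + z·[7/9·y_n + 2/9·y_{n+1}] ⇒ (1 − 2/9z)y_{n+1} = (1 + 7/9z)y_n
  ⇒ R(z) = (1 + 7/9z)/(1 − 2/9z).

Boundary: |R(x)|=1, x<0.
x=-0.52: |R|=0.5339
R=−1: 1+7/9x = −1+2/9x ⇒ -5/9x=2 ⇒ x=2/(-5/9)=-3.6000
Confirm numerically:
  x=-3.578: |R|=0.99319 <1
  x=-3.231: |R|=0.88068 <1
  x=-2.641: |R|=0.66426 <1
  x=-4.146: |R|=1.15788 >1
  x=-4.013: |R|=1.12129 >1
So |R|<1 on (-3.6000, 0).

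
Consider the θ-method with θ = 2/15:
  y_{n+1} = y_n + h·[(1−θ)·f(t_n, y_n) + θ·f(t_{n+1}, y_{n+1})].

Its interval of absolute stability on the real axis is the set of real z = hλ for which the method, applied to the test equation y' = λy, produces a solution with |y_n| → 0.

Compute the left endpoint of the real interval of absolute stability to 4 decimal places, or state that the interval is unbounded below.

Test eqn y'=λy, z=hλ:
  y_{n+1} = y_n + z·[13/15·y_n + 2/15·y_{n+1}] ⇒ (1 − 2/15z)y_{n+1} = (1 + 13/15z)y_n
  Hence R(z) = (1 + 13/15z)/(1 − 2/15z).

Find x<0 with |R(x)|<1.
x=-1.46: |R|=0.2221
R=−1: 1+13/15x = −1+2/15x ⇒ -11/15x=2 ⇒ x=2/(-11/15)=-2.7273
Confirm numerically:
  x=-2.280: |R|=0.74847 <1
  x=-2.155: |R|=0.67400 <1
  x=-1.973: |R|=0.56207 <1
  x=-1.146: |R|=0.00590 <1
  x=-2.914: |R|=1.09862 >1
  x=-2.866: |R|=1.07361 >1
Stable set (-2.7273, 0).

left endpoint -2.7273.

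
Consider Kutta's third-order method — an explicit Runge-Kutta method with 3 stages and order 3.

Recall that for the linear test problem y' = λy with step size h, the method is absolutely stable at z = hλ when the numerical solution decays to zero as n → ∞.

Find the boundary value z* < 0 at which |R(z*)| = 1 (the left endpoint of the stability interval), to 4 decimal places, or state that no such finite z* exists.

Test eqn y'=λy, z=hλ:
  order 3, 3-stage ⇒ R(z)=1+z+z^2/2+z^3/6
  (e.g. R(-1.19)=0.23719, |R|=0.23719)

Need |R(x)|<1, x<0.
x=-1.19: |R|=0.2372
|R(-2.36)|=0.7659 |R(-1.59)|=0.0041 |R(-0.54)|=0.5796
Bisect:
  x_lo=-3.2081 |R|=2.5652  x_hi=-0.3790 |R|=0.6837
  mid=-1.79358 |R|=0.14676 →hi
  mid=-2.50086 |R|=0.98056 →hi
  mid=-2.85450 |R|=1.65690 →lo
  mid=-2.67768 |R|=1.29251 →lo
  mid=-2.58927 |R|=1.13032 →lo
  mid=-2.54506 |R|=1.05393 →lo
  mid=-2.52296 |R|=1.01688 →lo
  mid=-2.51191 |R|=0.99863 →hi
  mid=-2.51744 |R|=1.00773 →lo
  mid=-2.51467 |R|=1.00317 →lo
  ...
  [-2.51277,-2.51260] ⇒ x*=-2.5127
Stable set (-2.5127, 0).

z* = -2.5127.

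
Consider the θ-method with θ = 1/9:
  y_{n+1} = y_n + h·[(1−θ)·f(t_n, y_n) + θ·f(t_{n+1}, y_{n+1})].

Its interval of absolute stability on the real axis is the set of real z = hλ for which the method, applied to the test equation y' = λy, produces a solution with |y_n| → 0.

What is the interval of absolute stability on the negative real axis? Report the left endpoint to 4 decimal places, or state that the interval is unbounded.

Set f=λy, z=hλ:
  y_{n+1} = y_n + z·[8/9·y_n + 1/9·y_{n+1}] ⇒ (1 − 1/9z)y_{n+1} = (1 + 8/9z)y_n
  Hence R(z) = (1 + 8/9z)/(1 − 1/9z).

Find x<0 with |R(x)|<1.
x=-0.52: |R|=0.5084
R=−1: 1+8/9x = −1+1/9x ⇒ -7/9x=2 ⇒ x=2/(-7/9)=-2.5714
Confirm numerically:
  x=-2.507: |R|=0.96081 <1
  x=-1.945: |R|=0.59936 <1
  x=-1.803: |R|=0.50208 <1
  x=-1.316: |R|=0.14812 <1
  x=-3.165: |R|=1.34155 >1
  x=-2.856: |R|=1.16802 >1
  x=-2.828: |R|=1.15184 >1
Stable set (-2.5714, 0).

z∈(-2.5714,0).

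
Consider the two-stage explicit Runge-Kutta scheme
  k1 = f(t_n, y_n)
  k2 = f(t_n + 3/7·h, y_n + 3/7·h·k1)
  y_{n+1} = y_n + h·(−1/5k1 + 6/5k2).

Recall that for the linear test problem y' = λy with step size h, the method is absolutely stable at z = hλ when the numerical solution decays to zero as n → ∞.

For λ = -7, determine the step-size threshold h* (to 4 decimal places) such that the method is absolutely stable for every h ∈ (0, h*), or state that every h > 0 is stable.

Test eqn y'=λy, z=hλ:
  k1=λy_n ⇒ h·k1=z·y_n;  k2=λ(1+3/7z)y_n ⇒ h·k2=z(1+3/7z)y_n
  y_{n+1}/y_n = 1 − 1/5z + 6/5z(1+3/7z) = 1 + z + 18/35z²
  Hence R(z) = 1 + z + 18/35z².

Solve |R(x)|<1 on ℝ⁻.
x=-1.35: |R|=0.5873
R=1: x+18/35x²=0 ⇒ x=−35/18=-1.9444; min R=1−1/(4·18/35)=0.5139>−1
Confirm numerically:
  x=-1.714: |R|=0.79687 <1
  x=-0.988: |R|=0.51402 <1
  x=-0.971: |R|=0.51389 <1
  x=-2.278: |R|=1.39077 >1
  x=-1.996: |R|=1.05292 >1
So |R|<1 on (-1.9444, 0).

(-1.9444,0); λ=-7 ⇒ h* = (35/18)/7 = 0.2778.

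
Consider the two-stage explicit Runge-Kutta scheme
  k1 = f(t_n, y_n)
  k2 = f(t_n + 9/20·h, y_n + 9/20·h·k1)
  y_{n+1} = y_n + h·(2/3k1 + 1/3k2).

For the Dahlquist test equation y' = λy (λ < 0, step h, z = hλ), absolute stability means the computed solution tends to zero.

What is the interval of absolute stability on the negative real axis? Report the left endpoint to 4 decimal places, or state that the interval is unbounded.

With y'=λy (z=hλ):
  k1=λy_n ⇒ h·k1=z·y_n;  k2=λ(1+9/20z)y_n ⇒ h·k2=z(1+9/20z)y_n
  y_{n+1}/y_n = 1 + 2/3z + 1/3z(1+9/20z) = 1 + z + 3/20z²
  so R(z) = 1 + z + 3/20z².

Boundary: |R(x)|=1, x<0.
x=-1.54: |R|=0.1843
R=1: x+3/20x²=0 ⇒ x=−20/3=-6.6667; min R=1−1/(4·3/20)=-0.6667>−1
Confirm numerically:
  x=-5.952: |R|=0.36195 <1
  x=-5.060: |R|=0.21946 <1
  x=-4.288: |R|=0.52996 <1
  x=-7.115: |R|=1.47848 >1
  x=-7.019: |R|=1.37095 >1
  x=-6.694: |R|=1.02745 >1
Stable set (-6.6667, 0).

z∈(-6.6667,0).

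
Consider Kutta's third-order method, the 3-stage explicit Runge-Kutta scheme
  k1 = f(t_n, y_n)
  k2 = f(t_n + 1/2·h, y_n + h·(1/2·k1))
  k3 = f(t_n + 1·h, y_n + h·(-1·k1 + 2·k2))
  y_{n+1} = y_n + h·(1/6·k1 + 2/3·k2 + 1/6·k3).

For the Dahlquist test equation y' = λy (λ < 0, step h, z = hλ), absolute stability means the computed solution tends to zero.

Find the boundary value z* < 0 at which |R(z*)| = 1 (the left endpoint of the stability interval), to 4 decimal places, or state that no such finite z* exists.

z* = -2.5127.

Test eqn y'=λy, z=hλ:
  order 3, 3-stage ⇒ R(z)=1+z+z^2/2+z^3/6
  (e.g. R(-0.31)=0.73308, |R|=0.73308)

Find x<0 with |R(x)|<1.
x=-0.31: |R|=0.7331
|R(-2.9)|=1.7598 |R(-0.67)|=0.5043 |R(-0.64)|=0.5211
Bisect:
  x_lo=-3.3544 |R|=3.0190  x_hi=-0.1302 |R|=0.8779
  mid=-1.74231 |R|=0.10599 →hi
  mid=-2.54836 |R|=1.05952 →lo
  mid=-2.14533 |R|=0.48974 →hi
  mid=-2.34685 |R|=0.74728 →hi
  mid=-2.44760 |R|=0.89606 →hi
  mid=-2.49798 |R|=0.97589 →hi
  mid=-2.52317 |R|=1.01722 →lo
  mid=-2.51057 |R|=0.99643 →hi
  ...
  [-2.51294,-2.51274] ⇒ x*=-2.5127
Stable set (-2.5127, 0).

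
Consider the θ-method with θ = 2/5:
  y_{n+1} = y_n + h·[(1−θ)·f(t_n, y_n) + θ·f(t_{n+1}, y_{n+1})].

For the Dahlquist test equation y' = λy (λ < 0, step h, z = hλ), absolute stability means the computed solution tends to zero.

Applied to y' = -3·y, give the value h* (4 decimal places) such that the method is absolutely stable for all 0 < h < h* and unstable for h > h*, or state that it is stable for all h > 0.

(-10.0000,0); λ=-3 ⇒ h* = (10)/3 = 3.3333.

Test eqn y'=λy, z=hλ:
  y_{n+1} = y_n + z·[3/5·y_n + 2/5·y_{n+1}] ⇒ (1 − 2/5z)y_{n+1} = (1 + 3/5z)y_n
  Hence R(z) = (1 + 3/5z)/(1 − 2/5z).

Need |R(x)|<1, x<0.
x=-0.32: |R|=0.7163
R=−1: 1+3/5x = −1+2/5x ⇒ -1/5x=2 ⇒ x=2/(-1/5)=-10.0000
Confirm numerically:
  x=-9.459: |R|=0.97738 <1
  x=-8.802: |R|=0.94700 <1
  x=-7.611: |R|=0.88186 <1
  x=-5.772: |R|=0.74444 <1
  x=-10.569: |R|=1.02177 >1
  x=-10.217: |R|=1.00853 >1
Stable set (-10.0000, 0).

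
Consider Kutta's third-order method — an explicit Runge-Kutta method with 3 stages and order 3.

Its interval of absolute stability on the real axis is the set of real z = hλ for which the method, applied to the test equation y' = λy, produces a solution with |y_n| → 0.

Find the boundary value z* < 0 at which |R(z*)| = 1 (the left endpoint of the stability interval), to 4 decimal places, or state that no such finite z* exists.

z* = -2.5127.

Set f=λy, z=hλ:
  order 3, 3-stage ⇒ R(z)=1+z+z^2/2+z^3/6
  (e.g. R(-1.01)=0.32833, |R|=0.32833)

Boundary: |R(x)|=1, x<0.
x=-1.01: |R|=0.3283
|R(-2.06)|=0.3952 |R(-1.97)|=0.3038 |R(-0.69)|=0.4933
Bisect:
  x_lo=-2.8236 |R|=1.5892  x_hi=-0.2566 |R|=0.7735
  mid=-1.54007 |R|=0.03704 →hi
  mid=-2.18183 |R|=0.53269 →hi
  mid=-2.50271 |R|=0.98357 →hi
  mid=-2.66315 |R|=1.26497 →lo
  mid=-2.58293 |R|=1.11918 →lo
  mid=-2.54282 |R|=1.05013 →lo
  mid=-2.52276 |R|=1.01655 →lo
  ...
  [-2.51289,-2.51273] ⇒ x*=-2.5127
Stable set (-2.5127, 0).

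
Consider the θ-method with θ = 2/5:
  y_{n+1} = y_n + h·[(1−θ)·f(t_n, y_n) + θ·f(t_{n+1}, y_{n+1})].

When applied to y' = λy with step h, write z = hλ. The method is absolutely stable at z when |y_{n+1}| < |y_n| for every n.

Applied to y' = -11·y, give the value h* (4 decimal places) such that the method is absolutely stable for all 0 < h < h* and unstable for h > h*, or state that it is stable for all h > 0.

(-10.0000,0); λ=-11 ⇒ h* = (10)/11 = 0.9091.

Test eqn y'=λy, z=hλ:
  y_{n+1} = y_n + z·[3/5·y_n + 2/5·y_{n+1}] ⇒ (1 − 2/5z)y_{n+1} = (1 + 3/5z)y_n
  R(z) = (1 + 3/5z)/(1 − 2/5z).

Boundary: |R(x)|=1, x<0.
x=-0.53: |R|=0.5627
R=−1: 1+3/5x = −1+2/5x ⇒ -1/5x=2 ⇒ x=2/(-1/5)=-10.0000
Confirm numerically:
  x=-8.633: |R|=0.93861 <1
  x=-8.318: |R|=0.92226 <1
  x=-6.499: |R|=0.80548 <1
  x=-6.085: |R|=0.77199 <1
  x=-10.419: |R|=1.01622 >1
  x=-10.360: |R|=1.01400 >1
Stable set (-10.0000, 0).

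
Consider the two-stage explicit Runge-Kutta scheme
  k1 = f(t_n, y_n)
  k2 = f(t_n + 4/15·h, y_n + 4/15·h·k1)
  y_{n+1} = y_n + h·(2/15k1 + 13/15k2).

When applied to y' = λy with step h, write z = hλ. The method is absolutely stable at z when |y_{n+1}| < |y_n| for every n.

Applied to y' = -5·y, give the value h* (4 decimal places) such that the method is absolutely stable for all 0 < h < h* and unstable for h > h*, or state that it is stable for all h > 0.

Test eqn y'=λy, z=hλ:
  k1=λy_n ⇒ h·k1=z·y_n;  k2=λ(1+4/15z)y_n ⇒ h·k2=z(1+4/15z)y_n
  y_{n+1}/y_n = 1 + 2/15z + 13/15z(1+4/15z) = 1 + z + 52/225z²
  so R(z) = 1 + z + 52/225z².

Boundary: |R(x)|=1, x<0.
x=-1.67: |R|=0.0255
R=1: x+52/225x²=0 ⇒ x=−225/52=-4.3269; min R=1−1/(4·52/225)=-0.0817>−1
Confirm numerically:
  x=-3.018: |R|=0.08703 <1
  x=-2.948: |R|=0.06052 <1
  x=-2.010: |R|=0.07629 <1
  x=-4.831: |R|=1.56280 >1
  x=-4.752: |R|=1.46684 >1
  x=-4.681: |R|=1.38305 >1
Interval (-4.3269, 0).

(-4.3269,0); λ=-5 ⇒ h* = (225/52)/5 = 0.8654.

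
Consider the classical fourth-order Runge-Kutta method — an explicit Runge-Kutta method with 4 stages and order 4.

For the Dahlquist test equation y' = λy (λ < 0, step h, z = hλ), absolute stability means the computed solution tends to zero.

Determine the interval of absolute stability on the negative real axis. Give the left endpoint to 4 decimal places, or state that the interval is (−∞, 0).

With y'=λy (z=hλ):
  order 4, 4-stage ⇒ R(z)=1+z+z^2/2+z^3/6+z^4/24
  (e.g. R(-1.72)=0.27580, |R|=0.27580)

Boundary: |R(x)|=1, x<0.
x=-1.72: |R|=0.2758
|R(-2.91)|=1.2049 |R(-2.16)|=0.4002 |R(-0.58)|=0.5604
Bisect:
  x_lo=-3.6207 |R|=3.1840  x_hi=-0.3115 |R|=0.7324
  mid=-1.96610 |R|=0.32260 →hi
  mid=-2.79342 |R|=1.01231 →lo
  mid=-2.37976 |R|=0.54202 →hi
  mid=-2.58659 |R|=0.73948 →hi
  mid=-2.69000 |R|=0.86558 →hi
  mid=-2.74171 |R|=0.93625 →hi
  mid=-2.76756 |R|=0.97359 →hi
  ...
  [-2.78534,-2.78513] ⇒ x*=-2.7853
Stable set (-2.7853, 0).

(-2.7853, 0).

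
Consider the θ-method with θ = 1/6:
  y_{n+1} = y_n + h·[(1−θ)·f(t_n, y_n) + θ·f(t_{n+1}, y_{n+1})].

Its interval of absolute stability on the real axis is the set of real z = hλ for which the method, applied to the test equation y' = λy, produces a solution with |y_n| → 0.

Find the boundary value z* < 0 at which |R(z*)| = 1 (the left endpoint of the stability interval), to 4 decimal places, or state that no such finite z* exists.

z* = -3.0000.

Test eqn y'=λy, z=hλ:
  y_{n+1} = y_n + z·[5/6·y_n + 1/6·y_{n+1}] ⇒ (1 − 1/6z)y_{n+1} = (1 + 5/6z)y_n
  so R(z) = (1 + 5/6z)/(1 − 1/6z).

Boundary: |R(x)|=1, x<0.
x=-0.93: |R|=0.1948
R=−1: 1+5/6x = −1+1/6x ⇒ -2/3x=2 ⇒ x=2/(-2/3)=-3.0000
Confirm numerically:
  x=-2.863: |R|=0.93817 <1
  x=-1.922: |R|=0.45569 <1
  x=-1.636: |R|=0.28549 <1
  x=-1.526: |R|=0.21658 <1
  x=-3.336: |R|=1.14396 >1
  x=-3.245: |R|=1.10600 >1
  x=-3.178: |R|=1.07758 >1
Stable set (-3.0000, 0).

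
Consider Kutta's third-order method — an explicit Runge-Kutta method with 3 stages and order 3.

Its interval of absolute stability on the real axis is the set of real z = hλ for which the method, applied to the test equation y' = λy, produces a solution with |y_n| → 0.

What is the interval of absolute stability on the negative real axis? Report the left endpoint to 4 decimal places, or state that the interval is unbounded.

Set f=λy, z=hλ:
  order 3, 3-stage ⇒ R(z)=1+z+z^2/2+z^3/6
  (e.g. R(-1.46)=0.08711, |R|=0.08711)

Need |R(x)|<1, x<0.
x=-1.46: |R|=0.0871
|R(-2.4)|=0.8240 |R(-0.92)|=0.3734 |R(-0.5)|=0.6042
Bisect:
  x_lo=-2.8782 |R|=1.7100  x_hi=-0.2146 |R|=0.8068
  mid=-1.54636 |R|=0.03297 →hi
  mid=-2.21227 |R|=0.56973 →hi
  mid=-2.54522 |R|=1.05420 →lo
  mid=-2.37875 |R|=0.79286 →hi
  mid=-2.46198 |R|=0.91846 →hi
  mid=-2.50360 |R|=0.98503 →hi
  mid=-2.52441 |R|=1.01928 →lo
  mid=-2.51401 |R|=1.00208 →lo
  mid=-2.50880 |R|=0.99353 →hi
  mid=-2.51141 |R|=0.99780 →hi
  ...
  [-2.51287,-2.51271] ⇒ x*=-2.5127
So |R|<1 on (-2.5127, 0).

z∈(-2.5127,0).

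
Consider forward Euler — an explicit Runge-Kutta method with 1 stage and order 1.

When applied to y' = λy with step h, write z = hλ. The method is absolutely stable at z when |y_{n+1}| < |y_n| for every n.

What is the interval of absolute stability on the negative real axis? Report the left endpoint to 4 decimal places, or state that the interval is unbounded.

Test eqn y'=λy, z=hλ:
  order 1, 1-stage ⇒ R(z)=1+z
  (e.g. R(-0.38)=0.62000, |R|=0.62000)

Solve |R(x)|<1 on ℝ⁻.
x=-0.38: |R|=0.6200
|R(-2.24)|=1.2400 |R(-1.73)|=0.7300
Bisect:
  x_lo=-2.7725 |R|=1.7725  x_hi=-0.3852 |R|=0.6148
  mid=-1.57888 |R|=0.57888 →hi
  mid=-2.17570 |R|=1.17570 →lo
  mid=-1.87729 |R|=0.87729 →hi
  mid=-2.02650 |R|=1.02650 →lo
  mid=-1.95189 |R|=0.95189 →hi
  mid=-1.98920 |R|=0.98920 →hi
  mid=-2.00785 |R|=1.00785 →lo
  mid=-1.99852 |R|=0.99852 →hi
  ...
  [-2.00012,-1.99998] ⇒ x*=-2.0000
Stable set (-2.0000, 0).

z∈(-2.0000,0).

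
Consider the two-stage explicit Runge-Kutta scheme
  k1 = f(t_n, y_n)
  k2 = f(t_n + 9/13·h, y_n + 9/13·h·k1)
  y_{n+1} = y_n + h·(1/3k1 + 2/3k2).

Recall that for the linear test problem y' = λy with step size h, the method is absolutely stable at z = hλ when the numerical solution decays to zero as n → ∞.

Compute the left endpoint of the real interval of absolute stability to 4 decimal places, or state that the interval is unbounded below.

With y'=λy (z=hλ):
  k1=λy_n ⇒ h·k1=z·y_n;  k2=λ(1+9/13z)y_n ⇒ h·k2=z(1+9/13z)y_n
  y_{n+1}/y_n = 1 + 1/3z + 2/3z(1+9/13z) = 1 + z + 6/13z²
  R(z) = 1 + z + 6/13z².

Need |R(x)|<1, x<0.
x=-1.07: |R|=0.4584
R=1: x+6/13x²=0 ⇒ x=−13/6=-2.1667; min R=1−1/(4·6/13)=0.4583>−1
Confirm numerically:
  x=-1.903: |R|=0.76842 <1
  x=-1.733: |R|=0.65313 <1
  x=-1.633: |R|=0.59778 <1
  x=-2.482: |R|=1.36123 >1
  x=-2.245: |R|=1.08117 >1
Stable set (-2.1667, 0).

z* = -2.1667.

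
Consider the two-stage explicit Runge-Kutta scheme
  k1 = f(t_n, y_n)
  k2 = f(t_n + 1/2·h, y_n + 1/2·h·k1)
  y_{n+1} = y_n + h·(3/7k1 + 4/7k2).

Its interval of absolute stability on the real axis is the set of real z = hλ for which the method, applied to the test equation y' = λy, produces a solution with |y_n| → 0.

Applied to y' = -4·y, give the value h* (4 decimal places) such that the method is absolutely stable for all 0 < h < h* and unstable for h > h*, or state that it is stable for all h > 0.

On y'=λy, z=hλ:
  k1=λy_n ⇒ h·k1=z·y_n;  k2=λ(1+1/2z)y_n ⇒ h·k2=z(1+1/2z)y_n
  y_{n+1}/y_n = 1 + 3/7z + 4/7z(1+1/2z) = 1 + z + 2/7z²
  ⇒ R(z) = 1 + z + 2/7z².

Boundary: |R(x)|=1, x<0.
x=-1.46: |R|=0.1490
R=1: x+2/7x²=0 ⇒ x=−7/2=-3.5000; min R=1−1/(4·2/7)=0.1250>−1
Confirm numerically:
  x=-2.677: |R|=0.37052 <1
  x=-2.532: |R|=0.29972 <1
  x=-1.973: |R|=0.13921 <1
  x=-3.864: |R|=1.40186 >1
  x=-3.771: |R|=1.29198 >1
  x=-3.759: |R|=1.27817 >1
Interval (-3.5000, 0).

(-3.5000,0); λ=-4 ⇒ h* = (7/2)/4 = 0.8750.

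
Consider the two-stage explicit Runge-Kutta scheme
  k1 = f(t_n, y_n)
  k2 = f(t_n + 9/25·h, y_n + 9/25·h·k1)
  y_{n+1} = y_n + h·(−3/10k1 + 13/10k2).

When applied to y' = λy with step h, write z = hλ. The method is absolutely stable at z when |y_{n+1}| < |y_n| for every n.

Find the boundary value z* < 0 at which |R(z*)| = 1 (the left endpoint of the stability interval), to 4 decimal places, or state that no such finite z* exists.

With y'=λy (z=hλ):
  k1=λy_n ⇒ h·k1=z·y_n;  k2=λ(1+9/25z)y_n ⇒ h·k2=z(1+9/25z)y_n
  y_{n+1}/y_n = 1 − 3/10z + 13/10z(1+9/25z) = 1 + z + 117/250z²
  so R(z) = 1 + z + 117/250z².

Boundary: |R(x)|=1, x<0.
x=-1.41: |R|=0.5204
R=1: x+117/250x²=0 ⇒ x=−250/117=-2.1368; min R=1−1/(4·117/250)=0.4658>−1
Confirm numerically:
  x=-1.608: |R|=0.60209 <1
  x=-1.280: |R|=0.48677 <1
  x=-1.100: |R|=0.46628 <1
  x=-1.029: |R|=0.46654 <1
  x=-2.725: |R|=1.75019 >1
  x=-2.501: |R|=1.42634 >1
  x=-2.341: |R|=1.22377 >1
Interval (-2.1368, 0).

left endpoint -2.1368.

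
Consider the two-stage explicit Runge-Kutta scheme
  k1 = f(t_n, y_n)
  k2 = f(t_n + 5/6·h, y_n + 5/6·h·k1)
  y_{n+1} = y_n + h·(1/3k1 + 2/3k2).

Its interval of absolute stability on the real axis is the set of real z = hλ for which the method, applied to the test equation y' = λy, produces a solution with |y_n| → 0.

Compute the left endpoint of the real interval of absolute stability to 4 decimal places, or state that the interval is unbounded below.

left endpoint -1.8000.

Test eqn y'=λy, z=hλ:
  k1=λy_n ⇒ h·k1=z·y_n;  k2=λ(1+5/6z)y_n ⇒ h·k2=z(1+5/6z)y_n
  y_{n+1}/y_n = 1 + 1/3z + 2/3z(1+5/6z) = 1 + z + 5/9z²
  R(z) = 1 + z + 5/9z².

Solve |R(x)|<1 on ℝ⁻.
x=-0.98: |R|=0.5536
R=1: x+5/9x²=0 ⇒ x=−9/5=-1.8000; min R=1−1/(4·5/9)=0.5500>−1
Confirm numerically:
  x=-1.539: |R|=0.77685 <1
  x=-1.046: |R|=0.56184 <1
  x=-0.939: |R|=0.55085 <1
  x=-1.934: |R|=1.14398 >1
  x=-1.824: |R|=1.02432 >1
So |R|<1 on (-1.8000, 0).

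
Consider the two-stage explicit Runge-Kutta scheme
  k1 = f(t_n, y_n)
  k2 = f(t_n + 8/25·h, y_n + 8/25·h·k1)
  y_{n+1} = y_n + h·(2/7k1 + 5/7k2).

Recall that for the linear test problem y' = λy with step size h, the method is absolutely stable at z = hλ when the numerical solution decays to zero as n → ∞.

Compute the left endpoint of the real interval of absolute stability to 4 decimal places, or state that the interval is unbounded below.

left endpoint -4.3750.

Set f=λy, z=hλ:
  k1=λy_n ⇒ h·k1=z·y_n;  k2=λ(1+8/25z)y_n ⇒ h·k2=z(1+8/25z)y_n
  y_{n+1}/y_n = 1 + 2/7z + 5/7z(1+8/25z) = 1 + z + 8/35z²
  R(z) = 1 + z + 8/35z².

Boundary: |R(x)|=1, x<0.
x=-1.29: |R|=0.0904
R=1: x+8/35x²=0 ⇒ x=−35/8=-4.3750; min R=1−1/(4·8/35)=-0.0938>−1
Confirm numerically:
  x=-4.066: |R|=0.71282 <1
  x=-2.788: |R|=0.01133 <1
  x=-2.338: |R|=0.08857 <1
  x=-1.974: |R|=0.08333 <1
  x=-4.694: |R|=1.34226 >1
  x=-4.598: |R|=1.23437 >1
Stable set (-4.3750, 0).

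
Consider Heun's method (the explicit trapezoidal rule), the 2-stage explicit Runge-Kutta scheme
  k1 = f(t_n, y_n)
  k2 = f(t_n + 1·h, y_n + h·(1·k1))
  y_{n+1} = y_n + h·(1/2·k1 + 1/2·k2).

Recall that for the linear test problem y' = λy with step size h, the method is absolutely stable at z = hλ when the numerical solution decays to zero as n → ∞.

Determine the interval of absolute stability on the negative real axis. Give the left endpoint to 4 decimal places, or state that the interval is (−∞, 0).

With y'=λy (z=hλ):
  order 2, 2-stage ⇒ R(z)=1+z+z^2/2
  (e.g. R(-1.11)=0.50605, |R|=0.50605)

Find x<0 with |R(x)|<1.
x=-1.11: |R|=0.5060
|R(-2.12)|=1.1272 |R(-1.72)|=0.7592 |R(-1.02)|=0.5002
Bisect:
  x_lo=-2.7567 |R|=2.0430  x_hi=-0.3252 |R|=0.7277
  mid=-1.54095 |R|=0.64631 →hi
  mid=-2.14883 |R|=1.15991 →lo
  mid=-1.84489 |R|=0.85692 →hi
  mid=-1.99686 |R|=0.99686 →hi
  mid=-2.07285 |R|=1.07550 →lo
  mid=-2.03485 |R|=1.03546 →lo
  mid=-2.01586 |R|=1.01598 →lo
  ...
  [-2.00012,-1.99998] ⇒ x*=-2.0000
Stable set (-2.0000, 0).

z∈(-2.0000,0).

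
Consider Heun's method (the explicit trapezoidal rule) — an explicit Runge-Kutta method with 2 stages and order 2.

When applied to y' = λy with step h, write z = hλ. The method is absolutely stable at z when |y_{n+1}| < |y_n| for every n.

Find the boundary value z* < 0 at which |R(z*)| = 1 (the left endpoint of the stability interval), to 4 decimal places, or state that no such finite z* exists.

Test eqn y'=λy, z=hλ:
  order 2, 2-stage ⇒ R(z)=1+z+z^2/2
  (e.g. R(-0.76)=0.52880, |R|=0.52880)

Solve |R(x)|<1 on ℝ⁻.
x=-0.76: |R|=0.5288
|R(-2.11)|=1.1160 |R(-2.01)|=1.0100 |R(-1.47)|=0.6104
Bisect:
  x_lo=-2.5731 |R|=1.7373  x_hi=-0.0774 |R|=0.9256
  mid=-1.32523 |R|=0.55289 →hi
  mid=-1.94914 |R|=0.95044 →hi
  mid=-2.26110 |R|=1.29519 →lo
  mid=-2.10512 |R|=1.11065 →lo
  mid=-2.02713 |R|=1.02750 →lo
  mid=-1.98814 |R|=0.98821 →hi
  mid=-2.00764 |R|=1.00766 →lo
  mid=-1.99789 |R|=0.99789 →hi
  mid=-2.00276 |R|=1.00277 →lo
  ...
  [-2.00002,-1.99987] ⇒ x*=-2.0000
Interval (-2.0000, 0).

z* = -2.0000.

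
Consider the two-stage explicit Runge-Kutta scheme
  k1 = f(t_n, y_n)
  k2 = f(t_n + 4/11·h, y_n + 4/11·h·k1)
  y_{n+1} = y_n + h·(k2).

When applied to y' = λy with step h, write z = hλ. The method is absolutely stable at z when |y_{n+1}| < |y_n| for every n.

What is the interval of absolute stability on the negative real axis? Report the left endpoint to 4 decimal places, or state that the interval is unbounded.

Test eqn y'=λy, z=hλ:
  k1=λy_n ⇒ h·k1=z·y_n;  k2=λ(1+4/11z)y_n ⇒ h·k2=z(1+4/11z)y_n
  y_{n+1}/y_n = 1 + z(1+4/11z) = 1 + z + 4/11z²
  Hence R(z) = 1 + z + 4/11z².

Need |R(x)|<1, x<0.
x=-0.95: |R|=0.3782
R=1: x+4/11x²=0 ⇒ x=−11/4=-2.7500; min R=1−1/(4·4/11)=0.3125>−1
Confirm numerically:
  x=-2.139: |R|=0.52475 <1
  x=-2.023: |R|=0.46519 <1
  x=-1.712: |R|=0.35380 <1
  x=-1.637: |R|=0.33746 <1
  x=-3.249: |R|=1.58955 >1
  x=-3.243: |R|=1.58138 >1
  x=-3.205: |R|=1.53028 >1
Stable set (-2.7500, 0).

z∈(-2.7500,0).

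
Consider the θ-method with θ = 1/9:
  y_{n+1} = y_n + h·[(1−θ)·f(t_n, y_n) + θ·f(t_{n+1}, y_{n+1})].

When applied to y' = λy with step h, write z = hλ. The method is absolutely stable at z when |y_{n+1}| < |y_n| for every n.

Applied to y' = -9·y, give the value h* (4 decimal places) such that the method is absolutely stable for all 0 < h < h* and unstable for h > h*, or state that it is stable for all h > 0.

Test eqn y'=λy, z=hλ:
  y_{n+1} = y_n + z·[8/9·y_n + 1/9·y_{n+1}] ⇒ (1 − 1/9z)y_{n+1} = (1 + 8/9z)y_n
  R(z) = (1 + 8/9z)/(1 − 1/9z).

Find x<0 with |R(x)|<1.
x=-1.55: |R|=0.3223
R=−1: 1+8/9x = −1+1/9x ⇒ -7/9x=2 ⇒ x=2/(-7/9)=-2.5714
Confirm numerically:
  x=-2.236: |R|=0.79103 <1
  x=-1.822: |R|=0.51525 <1
  x=-1.562: |R|=0.33100 <1
  x=-2.935: |R|=1.21324 >1
  x=-2.887: |R|=1.18583 >1
So |R|<1 on (-2.5714, 0).

(-2.5714,0); λ=-9 ⇒ h* = (18/7)/9 = 0.2857.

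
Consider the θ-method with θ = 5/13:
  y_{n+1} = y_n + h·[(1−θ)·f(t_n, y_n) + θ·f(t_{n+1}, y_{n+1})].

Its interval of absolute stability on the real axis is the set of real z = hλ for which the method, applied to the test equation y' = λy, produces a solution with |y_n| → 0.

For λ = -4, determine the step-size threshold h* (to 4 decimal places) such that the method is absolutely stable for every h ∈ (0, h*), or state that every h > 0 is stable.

Test eqn y'=λy, z=hλ:
  y_{n+1} = y_n + z·[8/13·y_n + 5/13·y_{n+1}] ⇒ (1 − 5/13z)y_{n+1} = (1 + 8/13z)y_n
  ⇒ R(z) = (1 + 8/13z)/(1 − 5/13z).

Find x<0 with |R(x)|<1.
x=-0.51: |R|=0.5736
R=−1: 1+8/13x = −1+5/13x ⇒ -3/13x=2 ⇒ x=2/(-3/13)=-8.6667
Confirm numerically:
  x=-7.977: |R|=0.96088 <1
  x=-5.623: |R|=0.77792 <1
  x=-5.016: |R|=0.71239 <1
  x=-4.094: |R|=0.59014 <1
  x=-8.781: |R|=1.00603 >1
  x=-8.698: |R|=1.00166 >1
Interval (-8.6667, 0).

(-8.6667,0); λ=-4 ⇒ h* = (26/3)/4 = 2.1667.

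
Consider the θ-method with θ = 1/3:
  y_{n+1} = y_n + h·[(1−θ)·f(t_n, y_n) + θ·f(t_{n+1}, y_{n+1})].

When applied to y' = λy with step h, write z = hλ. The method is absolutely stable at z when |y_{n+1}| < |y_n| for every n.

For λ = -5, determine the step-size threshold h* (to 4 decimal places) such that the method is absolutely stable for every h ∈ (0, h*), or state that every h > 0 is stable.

On y'=λy, z=hλ:
  y_{n+1} = y_n + z·[2/3·y_n + 1/3·y_{n+1}] ⇒ (1 − 1/3z)y_{n+1} = (1 + 2/3z)y_n
  ⇒ R(z) = (1 + 2/3z)/(1 − 1/3z).

Need |R(x)|<1, x<0.
x=-1.75: |R|=0.1053
R=−1: 1+2/3x = −1+1/3x ⇒ -1/3x=2 ⇒ x=2/(-1/3)=-6.0000
Confirm numerically:
  x=-3.782: |R|=0.67296 <1
  x=-3.711: |R|=0.65892 <1
  x=-2.606: |R|=0.39458 <1
  x=-6.475: |R|=1.05013 >1
  x=-6.399: |R|=1.04245 >1
  x=-6.282: |R|=1.03038 >1
Stable set (-6.0000, 0).

(-6.0000,0); λ=-5 ⇒ h* = (6)/5 = 1.2000.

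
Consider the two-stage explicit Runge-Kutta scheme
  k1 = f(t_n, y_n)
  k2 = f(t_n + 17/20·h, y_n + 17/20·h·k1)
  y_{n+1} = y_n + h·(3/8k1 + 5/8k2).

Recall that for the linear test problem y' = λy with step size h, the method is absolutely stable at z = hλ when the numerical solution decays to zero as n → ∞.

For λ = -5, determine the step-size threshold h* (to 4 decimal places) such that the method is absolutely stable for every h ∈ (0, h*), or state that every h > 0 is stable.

Test eqn y'=λy, z=hλ:
  k1=λy_n ⇒ h·k1=z·y_n;  k2=λ(1+17/20z)y_n ⇒ h·k2=z(1+17/20z)y_n
  y_{n+1}/y_n = 1 + 3/8z + 5/8z(1+17/20z) = 1 + z + 17/32z²
  Hence R(z) = 1 + z + 17/32z².

Find x<0 with |R(x)|<1.
x=-0.69: |R|=0.5629
R=1: x+17/32x²=0 ⇒ x=−32/17=-1.8824; min R=1−1/(4·17/32)=0.5294>−1
Confirm numerically:
  x=-1.529: |R|=0.71298 <1
  x=-1.267: |R|=0.58581 <1
  x=-0.798: |R|=0.54030 <1
  x=-2.207: |R|=1.38064 >1
  x=-2.171: |R|=1.33291 >1
Interval (-1.8824, 0).

(-1.8824,0); λ=-5 ⇒ h* = (32/17)/5 = 0.3765.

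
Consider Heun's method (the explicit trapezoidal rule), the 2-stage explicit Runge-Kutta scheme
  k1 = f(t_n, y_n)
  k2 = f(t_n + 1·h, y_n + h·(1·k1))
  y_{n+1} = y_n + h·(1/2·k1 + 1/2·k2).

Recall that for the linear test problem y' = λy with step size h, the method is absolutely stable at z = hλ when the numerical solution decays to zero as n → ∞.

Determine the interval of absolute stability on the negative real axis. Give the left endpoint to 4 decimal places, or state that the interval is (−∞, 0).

z∈(-2.0000,0).

On y'=λy, z=hλ:
  order 2, 2-stage ⇒ R(z)=1+z+z^2/2
  (e.g. R(-1.29)=0.54205, |R|=0.54205)

Find x<0 with |R(x)|<1.
x=-1.29: |R|=0.5421
|R(-2.14)|=1.1498 |R(-1.92)|=0.9232 |R(-0.66)|=0.5578
Bisect:
  x_lo=-2.8792 |R|=2.2657  x_hi=-0.1056 |R|=0.9000
  mid=-1.49237 |R|=0.62122 →hi
  mid=-2.18578 |R|=1.20304 →lo
  mid=-1.83908 |R|=0.85202 →hi
  mid=-2.01243 |R|=1.01251 →lo
  mid=-1.92575 |R|=0.92851 →hi
  mid=-1.96909 |R|=0.96957 →hi
  mid=-1.99076 |R|=0.99080 →hi
  mid=-2.00159 |R|=1.00160 →lo
  mid=-1.99618 |R|=0.99618 →hi
  ...
  [-2.00007,-1.99990] ⇒ x*=-2.0000
So |R|<1 on (-2.0000, 0).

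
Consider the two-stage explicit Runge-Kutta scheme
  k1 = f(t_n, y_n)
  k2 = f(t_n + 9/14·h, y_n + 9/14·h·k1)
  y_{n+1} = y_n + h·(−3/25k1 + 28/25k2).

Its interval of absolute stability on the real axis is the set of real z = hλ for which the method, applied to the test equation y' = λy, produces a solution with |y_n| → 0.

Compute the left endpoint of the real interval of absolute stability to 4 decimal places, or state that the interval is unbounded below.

left endpoint -1.3889.

Test eqn y'=λy, z=hλ:
  k1=λy_n ⇒ h·k1=z·y_n;  k2=λ(1+9/14z)y_n ⇒ h·k2=z(1+9/14z)y_n
  y_{n+1}/y_n = 1 − 3/25z + 28/25z(1+9/14z) = 1 + z + 18/25z²
  so R(z) = 1 + z + 18/25z².

Solve |R(x)|<1 on ℝ⁻.
x=-1.32: |R|=0.9345
R=1: x+18/25x²=0 ⇒ x=−25/18=-1.3889; min R=1−1/(4·18/25)=0.6528>−1
Confirm numerically:
  x=-1.286: |R|=0.90473 <1
  x=-0.872: |R|=0.67548 <1
  x=-0.830: |R|=0.66601 <1
  x=-0.700: |R|=0.65280 <1
  x=-1.980: |R|=1.84269 >1
  x=-1.781: |R|=1.50281 >1
Stable set (-1.3889, 0).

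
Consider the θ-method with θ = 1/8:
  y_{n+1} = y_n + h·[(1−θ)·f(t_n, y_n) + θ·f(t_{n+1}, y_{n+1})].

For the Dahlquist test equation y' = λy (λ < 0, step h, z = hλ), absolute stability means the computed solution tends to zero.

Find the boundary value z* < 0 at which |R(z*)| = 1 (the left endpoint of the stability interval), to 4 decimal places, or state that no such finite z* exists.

left endpoint -2.6667.

On y'=λy, z=hλ:
  y_{n+1} = y_n + z·[7/8·y_n + 1/8·y_{n+1}] ⇒ (1 − 1/8z)y_{n+1} = (1 + 7/8z)y_n
  R(z) = (1 + 7/8z)/(1 − 1/8z).

Boundary: |R(x)|=1, x<0.
x=-1.38: |R|=0.1770
R=−1: 1+7/8x = −1+1/8x ⇒ -3/4x=2 ⇒ x=2/(-3/4)=-2.6667
Confirm numerically:
  x=-1.895: |R|=0.53209 <1
  x=-1.796: |R|=0.46672 <1
  x=-1.783: |R|=0.45804 <1
  x=-3.230: |R|=1.30098 >1
  x=-2.992: |R|=1.17758 >1
Stable set (-2.6667, 0).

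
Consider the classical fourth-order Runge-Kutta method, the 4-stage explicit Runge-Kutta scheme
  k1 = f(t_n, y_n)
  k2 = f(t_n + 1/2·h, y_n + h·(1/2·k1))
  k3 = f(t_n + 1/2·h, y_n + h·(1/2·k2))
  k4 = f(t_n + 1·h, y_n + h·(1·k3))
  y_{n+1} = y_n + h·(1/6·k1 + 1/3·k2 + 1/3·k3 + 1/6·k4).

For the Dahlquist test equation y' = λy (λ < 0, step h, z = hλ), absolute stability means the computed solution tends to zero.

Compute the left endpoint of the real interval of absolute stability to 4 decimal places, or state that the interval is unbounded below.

With y'=λy (z=hλ):
  order 4, 4-stage ⇒ R(z)=1+z+z^2/2+z^3/6+z^4/24
  (e.g. R(-1.53)=0.27185, |R|=0.27185)

Need |R(x)|<1, x<0.
x=-1.53: |R|=0.2718
|R(-3.08)|=1.5432 |R(-1.86)|=0.2960 |R(-0.88)|=0.4186
Bisect:
  x_lo=-3.6022 |R|=3.1109  x_hi=-0.1903 |R|=0.8267
  mid=-1.89626 |R|=0.30395 →hi
  mid=-2.74922 |R|=0.94696 →hi
  mid=-3.17570 |R|=1.76683 →lo
  mid=-2.96246 |R|=1.30166 →lo
  mid=-2.85584 |R|=1.11167 →lo
  mid=-2.80253 |R|=1.02630 →lo
  mid=-2.77587 |R|=0.98589 →hi
  mid=-2.78920 |R|=1.00591 →lo
  mid=-2.78254 |R|=0.99585 →hi
  mid=-2.78587 |R|=1.00087 →lo
  ...
  [-2.78545,-2.78524] ⇒ x*=-2.7853
Interval (-2.7853, 0).

z* = -2.7853.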